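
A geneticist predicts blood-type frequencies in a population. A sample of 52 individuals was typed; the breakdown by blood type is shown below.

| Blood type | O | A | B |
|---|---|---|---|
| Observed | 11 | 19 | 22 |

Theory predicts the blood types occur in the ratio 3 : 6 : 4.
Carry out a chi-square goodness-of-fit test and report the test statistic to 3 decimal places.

3.375

Ratio total = 13. Expected counts: 52×3/13 = 12, 52×6/13 = 24, 52×4/13 = 16.
O: (11 − 12)²/12 = 1/12 = 0.0833
A: (19 − 24)²/24 = 25/24 = 1.0417
B: (22 − 16)²/16 = 36/16 = 2.2500
Sum = 3.375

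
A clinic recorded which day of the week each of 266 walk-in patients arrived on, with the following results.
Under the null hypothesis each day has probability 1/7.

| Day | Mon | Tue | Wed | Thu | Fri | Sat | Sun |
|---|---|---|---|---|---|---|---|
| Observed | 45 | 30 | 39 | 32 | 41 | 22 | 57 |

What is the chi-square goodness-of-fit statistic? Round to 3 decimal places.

Expected count for each of the 7 categories: 266/7 = 38.
Mon: (45 − 38)²/38 = 49/38 = 1.2895
Tue: (30 − 38)²/38 = 64/38 = 1.6842
Wed: (39 − 38)²/38 = 1/38 = 0.0263
Thu: (32 − 38)²/38 = 36/38 = 0.9474
Fri: (41 − 38)²/38 = 9/38 = 0.2368
Sat: (22 − 38)²/38 = 256/38 = 6.7368
Sun: (57 − 38)²/38 = 361/38 = 9.5000
Sum = 20.421

20.421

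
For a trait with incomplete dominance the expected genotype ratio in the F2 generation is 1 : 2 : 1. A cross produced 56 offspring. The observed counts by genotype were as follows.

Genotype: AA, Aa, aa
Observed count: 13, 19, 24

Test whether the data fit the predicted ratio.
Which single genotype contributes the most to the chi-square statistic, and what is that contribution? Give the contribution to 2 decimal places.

aa, 7.14

Ratio total = 4. Expected counts: 56×1/4 = 14, 56×2/4 = 28, 56×1/4 = 14.
AA: (13 − 14)²/14 = 1/14 = 0.071
Aa: (19 − 28)²/28 = 81/28 = 2.893
aa: (24 − 14)²/14 = 100/14 = 7.143
The largest term is for aa: 7.14.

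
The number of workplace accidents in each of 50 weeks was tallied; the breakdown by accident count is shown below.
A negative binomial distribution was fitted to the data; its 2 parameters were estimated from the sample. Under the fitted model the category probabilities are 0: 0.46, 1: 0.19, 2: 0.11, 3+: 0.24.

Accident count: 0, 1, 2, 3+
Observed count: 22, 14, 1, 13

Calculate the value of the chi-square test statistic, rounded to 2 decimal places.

Expected counts E_i = n·p_i: 50×0.46 = 23, 50×0.19 = 9.5, 50×0.11 = 5.5, 50×0.24 = 12.
0: (22 − 23)²/23 = 1/23 = 0.043
1: (14 − 9.5)²/9.5 = 20.25/9.5 = 2.132
2: (1 − 5.5)²/5.5 = 20.25/5.5 = 3.682
3+: (13 − 12)²/12 = 1/12 = 0.083
Sum = 5.94

5.94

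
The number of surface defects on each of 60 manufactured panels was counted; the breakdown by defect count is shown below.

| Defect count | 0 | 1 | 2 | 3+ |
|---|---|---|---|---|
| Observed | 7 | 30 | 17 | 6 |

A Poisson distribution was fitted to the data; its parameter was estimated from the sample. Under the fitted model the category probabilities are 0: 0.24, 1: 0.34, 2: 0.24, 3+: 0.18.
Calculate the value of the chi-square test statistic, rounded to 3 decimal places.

10.923

Expected counts E_i = n·p_i: 60×0.24 = 14.4, 60×0.34 = 20.4, 60×0.24 = 14.4, 60×0.18 = 10.8.
0: (7 − 14.4)²/14.4 = 54.76/14.4 = 3.8028
1: (30 − 20.4)²/20.4 = 92.16/20.4 = 4.5176
2: (17 − 14.4)²/14.4 = 6.76/14.4 = 0.4694
3+: (6 − 10.8)²/10.8 = 23.04/10.8 = 2.1333
Sum = 10.923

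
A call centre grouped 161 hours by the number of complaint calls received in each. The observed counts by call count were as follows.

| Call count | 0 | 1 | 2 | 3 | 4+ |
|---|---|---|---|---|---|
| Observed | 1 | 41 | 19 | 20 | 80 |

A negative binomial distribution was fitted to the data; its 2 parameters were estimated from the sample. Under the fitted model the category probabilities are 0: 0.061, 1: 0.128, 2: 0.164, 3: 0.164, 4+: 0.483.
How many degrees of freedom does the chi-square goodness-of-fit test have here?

There are k = 5 categories and 2 parameters estimated from the data, so df = 5 − 1 − 2 = 2.

2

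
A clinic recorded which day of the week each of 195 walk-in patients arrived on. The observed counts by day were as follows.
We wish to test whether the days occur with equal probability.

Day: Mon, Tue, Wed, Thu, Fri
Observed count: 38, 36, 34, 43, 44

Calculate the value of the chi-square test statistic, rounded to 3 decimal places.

1.949

Under H₀ each category has probability 1/5, so each expected count is 195/5 = 39.
cat         O        E   (O−E)²/E
Mon        38       39     0.0256
Tue        36       39     0.2308
Wed        34       39     0.6410
Thu        43       39     0.4103
Fri        44       39     0.6410
Sum = 1.949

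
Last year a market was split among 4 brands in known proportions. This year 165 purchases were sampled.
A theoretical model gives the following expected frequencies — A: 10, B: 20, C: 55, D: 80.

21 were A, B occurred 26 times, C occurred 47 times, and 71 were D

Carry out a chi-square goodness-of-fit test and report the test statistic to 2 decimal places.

16.08

χ² = (21−10)²/10 + (26−20)²/20 + (47−55)²/55 + (71−80)²/80
   = 12.100 + 1.800 + 1.164 + 1.013
Sum = 16.08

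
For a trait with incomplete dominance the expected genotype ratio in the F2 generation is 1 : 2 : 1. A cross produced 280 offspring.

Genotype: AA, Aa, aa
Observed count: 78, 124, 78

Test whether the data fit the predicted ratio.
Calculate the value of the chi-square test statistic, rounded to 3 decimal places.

Ratio total = 4. Expected counts: 280×1/4 = 70, 280×2/4 = 140, 280×1/4 = 70.
cat         O        E   (O−E)²/E
AA         78       70     0.9143
Aa        124      140     1.8286
aa         78       70     0.9143
Sum = 3.657

3.657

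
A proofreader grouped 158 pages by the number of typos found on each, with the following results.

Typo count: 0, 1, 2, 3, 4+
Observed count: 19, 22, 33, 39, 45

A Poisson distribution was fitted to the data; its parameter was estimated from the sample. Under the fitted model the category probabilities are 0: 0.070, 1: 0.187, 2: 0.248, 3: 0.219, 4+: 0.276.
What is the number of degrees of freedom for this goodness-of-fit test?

3

There are k = 5 categories and 1 parameter estimated from the data, so df = 5 − 1 − 1 = 3.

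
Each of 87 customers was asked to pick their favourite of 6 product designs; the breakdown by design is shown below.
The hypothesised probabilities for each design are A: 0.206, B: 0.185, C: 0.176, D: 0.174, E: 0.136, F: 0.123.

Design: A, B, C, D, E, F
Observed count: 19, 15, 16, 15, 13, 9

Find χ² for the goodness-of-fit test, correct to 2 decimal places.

Expected counts E_i = n·p_i: 87×0.206 = 17.922, 87×0.185 = 16.095, 87×0.176 = 15.312, 87×0.174 = 15.138, 87×0.136 = 11.832, 87×0.123 = 10.701.
χ² = (19−17.922)²/17.922 + (15−16.095)²/16.095 + (16−15.312)²/15.312 + (15−15.138)²/15.138 + (13−11.832)²/11.832 + (9−10.701)²/10.701
   = 0.065 + 0.074 + 0.031 + 0.001 + 0.115 + 0.270
Sum = 0.56

0.56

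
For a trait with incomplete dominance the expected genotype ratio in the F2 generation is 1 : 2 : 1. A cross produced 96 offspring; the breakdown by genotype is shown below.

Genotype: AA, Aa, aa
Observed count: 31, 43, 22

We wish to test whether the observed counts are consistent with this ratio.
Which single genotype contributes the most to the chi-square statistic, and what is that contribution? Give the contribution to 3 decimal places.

Ratio total = 4. Expected counts: 96×1/4 = 24, 96×2/4 = 48, 96×1/4 = 24.
χ² = (31−24)²/24 + (43−48)²/48 + (22−24)²/24
   = 2.0417 + 0.5208 + 0.1667
The largest term is for AA: 2.042.

AA, 2.042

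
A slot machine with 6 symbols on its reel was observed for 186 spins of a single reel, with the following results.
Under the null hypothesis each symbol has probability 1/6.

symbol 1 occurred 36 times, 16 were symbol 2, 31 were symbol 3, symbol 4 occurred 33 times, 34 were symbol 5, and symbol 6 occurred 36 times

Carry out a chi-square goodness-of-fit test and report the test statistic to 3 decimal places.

9.290

Expected count for each of the 6 categories: 186/6 = 31.
cat           O        E   (O−E)²/E
symbol 1     36       31     0.8065
symbol 2     16       31     7.2581
symbol 3     31       31     0.0000
symbol 4     33       31     0.1290
symbol 5     34       31     0.2903
symbol 6     36       31     0.8065
Sum = 9.290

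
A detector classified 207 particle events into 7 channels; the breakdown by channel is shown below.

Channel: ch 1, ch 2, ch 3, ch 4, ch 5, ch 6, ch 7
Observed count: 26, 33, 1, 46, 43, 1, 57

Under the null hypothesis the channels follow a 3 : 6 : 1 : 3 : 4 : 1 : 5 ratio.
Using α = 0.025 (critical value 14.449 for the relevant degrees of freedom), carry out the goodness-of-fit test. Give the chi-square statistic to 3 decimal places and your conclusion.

40.357; reject

Ratio total = 23. Expected counts: 207×3/23 = 27, 207×6/23 = 54, 207×1/23 = 9, 207×3/23 = 27, 207×4/23 = 36, 207×1/23 = 9, 207×5/23 = 45.
cat         O        E   (O−E)²/E
ch 1       26       27     0.0370
ch 2       33       54     8.1667
ch 3        1        9     7.1111
ch 4       46       27    13.3704
ch 5       43       36     1.3611
ch 6        1        9     7.1111
ch 7       57       45     3.2000
Sum = 40.357
df = 6. Since 40.357 > 14.449, we reject H₀.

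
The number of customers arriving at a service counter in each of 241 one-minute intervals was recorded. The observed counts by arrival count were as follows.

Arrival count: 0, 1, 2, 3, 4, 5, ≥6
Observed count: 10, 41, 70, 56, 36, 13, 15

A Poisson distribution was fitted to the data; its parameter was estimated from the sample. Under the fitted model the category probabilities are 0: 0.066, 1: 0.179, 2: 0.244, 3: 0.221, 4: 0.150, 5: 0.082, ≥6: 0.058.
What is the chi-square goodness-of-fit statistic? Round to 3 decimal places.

Expected counts E_i = n·p_i: 241×0.066 = 15.906, 241×0.179 = 43.139, 241×0.244 = 58.804, 241×0.221 = 53.261, 241×0.150 = 36.15, 241×0.082 = 19.762, 241×0.058 = 13.978.
0: (10 − 15.906)²/15.906 = 34.880836/15.906 = 2.1929
1: (41 − 43.139)²/43.139 = 4.575321/43.139 = 0.1061
2: (70 − 58.804)²/58.804 = 125.350416/58.804 = 2.1317
3: (56 − 53.261)²/53.261 = 7.502121/53.261 = 0.1409
4: (36 − 36.15)²/36.15 = 0.0225/36.15 = 0.0006
5: (13 − 19.762)²/19.762 = 45.724644/19.762 = 2.3138
≥6: (15 − 13.978)²/13.978 = 1.044484/13.978 = 0.0747
Sum = 6.961

6.961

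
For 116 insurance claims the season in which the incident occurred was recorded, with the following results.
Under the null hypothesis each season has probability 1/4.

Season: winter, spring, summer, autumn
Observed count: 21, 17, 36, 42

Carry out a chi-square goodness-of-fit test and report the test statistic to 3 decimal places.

Expected count for each of the 4 categories: 116/4 = 29.
cat         O        E   (O−E)²/E
winter     21       29     2.2069
spring     17       29     4.9655
summer     36       29     1.6897
autumn     42       29     5.8276
Sum = 14.690

14.690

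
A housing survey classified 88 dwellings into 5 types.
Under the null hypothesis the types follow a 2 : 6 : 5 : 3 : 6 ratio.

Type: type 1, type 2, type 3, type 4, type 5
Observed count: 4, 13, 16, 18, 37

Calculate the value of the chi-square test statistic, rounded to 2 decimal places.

17.88

Ratio total = 22. Expected counts: 88×2/22 = 8, 88×6/22 = 24, 88×5/22 = 20, 88×3/22 = 12, 88×6/22 = 24.
cat         O        E   (O−E)²/E
type 1      4        8      2.000
type 2     13       24      5.042
type 3     16       20      0.800
type 4     18       12      3.000
type 5     37       24      7.042
Sum = 17.88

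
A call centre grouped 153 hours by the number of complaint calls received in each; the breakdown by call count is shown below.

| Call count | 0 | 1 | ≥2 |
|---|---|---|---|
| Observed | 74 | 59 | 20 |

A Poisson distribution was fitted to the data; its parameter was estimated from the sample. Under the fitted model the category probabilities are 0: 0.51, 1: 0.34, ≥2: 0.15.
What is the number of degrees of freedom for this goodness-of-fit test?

1

There are k = 3 categories and 1 parameter estimated from the data, so df = 3 − 1 − 1 = 1.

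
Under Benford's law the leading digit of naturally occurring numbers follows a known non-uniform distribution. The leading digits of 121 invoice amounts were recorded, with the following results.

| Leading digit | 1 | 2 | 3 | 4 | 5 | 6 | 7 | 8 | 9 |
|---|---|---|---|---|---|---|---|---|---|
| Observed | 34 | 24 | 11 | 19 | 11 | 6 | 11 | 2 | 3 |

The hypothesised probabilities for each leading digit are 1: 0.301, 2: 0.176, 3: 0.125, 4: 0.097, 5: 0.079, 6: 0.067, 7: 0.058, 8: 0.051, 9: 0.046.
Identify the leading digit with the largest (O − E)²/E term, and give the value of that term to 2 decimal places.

4, 4.49

Expected counts E_i = n·p_i: 121×0.301 = 36.421, 121×0.176 = 21.296, 121×0.125 = 15.125, 121×0.097 = 11.737, 121×0.079 = 9.559, 121×0.067 = 8.107, 121×0.058 = 7.018, 121×0.051 = 6.171, 121×0.046 = 5.566.
cat         O        E   (O−E)²/E
1          34   36.421      0.161
2          24   21.296      0.343
3          11   15.125      1.125
4          19   11.737      4.494
5          11    9.559      0.217
6           6    8.107      0.548
7          11    7.018      2.259
8           2    6.171      2.819
9           3    5.566      1.183
The largest term is for 4: 4.49.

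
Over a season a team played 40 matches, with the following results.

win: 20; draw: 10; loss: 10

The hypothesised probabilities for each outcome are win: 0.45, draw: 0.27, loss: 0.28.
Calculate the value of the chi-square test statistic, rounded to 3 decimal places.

Expected counts E_i = n·p_i: 40×0.45 = 18, 40×0.27 = 10.8, 40×0.28 = 11.2.
win: (20 − 18)²/18 = 4/18 = 0.2222
draw: (10 − 10.8)²/10.8 = 0.64/10.8 = 0.0593
loss: (10 − 11.2)²/11.2 = 1.44/11.2 = 0.1286
Sum = 0.410

0.410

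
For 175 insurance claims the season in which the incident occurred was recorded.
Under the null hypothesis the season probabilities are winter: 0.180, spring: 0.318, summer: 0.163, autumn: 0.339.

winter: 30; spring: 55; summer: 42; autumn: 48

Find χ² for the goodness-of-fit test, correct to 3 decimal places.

8.606

Expected counts E_i = n·p_i: 175×0.180 = 31.5, 175×0.318 = 55.65, 175×0.163 = 28.525, 175×0.339 = 59.325.
cat         O        E   (O−E)²/E
winter     30     31.5     0.0714
spring     55    55.65     0.0076
summer     42   28.525     6.3655
autumn     48   59.325     2.1619
Sum = 8.606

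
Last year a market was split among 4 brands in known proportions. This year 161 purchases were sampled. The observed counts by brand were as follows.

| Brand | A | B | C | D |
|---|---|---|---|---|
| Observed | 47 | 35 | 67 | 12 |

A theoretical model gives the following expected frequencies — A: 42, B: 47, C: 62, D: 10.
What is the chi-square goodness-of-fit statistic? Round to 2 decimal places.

χ² = (47−42)²/42 + (35−47)²/47 + (67−62)²/62 + (12−10)²/10
   = 0.595 + 3.064 + 0.403 + 0.400
Sum = 4.46

4.46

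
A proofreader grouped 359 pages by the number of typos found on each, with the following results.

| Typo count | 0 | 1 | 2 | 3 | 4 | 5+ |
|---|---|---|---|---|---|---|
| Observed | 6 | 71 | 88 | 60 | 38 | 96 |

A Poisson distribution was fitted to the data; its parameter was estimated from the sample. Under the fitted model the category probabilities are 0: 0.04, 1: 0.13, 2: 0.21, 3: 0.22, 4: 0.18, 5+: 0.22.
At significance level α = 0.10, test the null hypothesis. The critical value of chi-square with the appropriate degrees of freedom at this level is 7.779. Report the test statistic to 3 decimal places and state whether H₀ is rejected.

38.855; reject

Expected counts E_i = n·p_i: 359×0.04 = 14.36, 359×0.13 = 46.67, 359×0.21 = 75.39, 359×0.22 = 78.98, 359×0.18 = 64.62, 359×0.22 = 78.98.
χ² = (6−14.36)²/14.36 + (71−46.67)²/46.67 + (88−75.39)²/75.39 + (60−78.98)²/78.98 + (38−64.62)²/64.62 + (96−78.98)²/78.98
   = 4.8670 + 12.6837 + 2.1092 + 4.5612 + 10.9660 + 3.6678
Sum = 38.855
df = 4. Since 38.855 > 7.779, we reject H₀.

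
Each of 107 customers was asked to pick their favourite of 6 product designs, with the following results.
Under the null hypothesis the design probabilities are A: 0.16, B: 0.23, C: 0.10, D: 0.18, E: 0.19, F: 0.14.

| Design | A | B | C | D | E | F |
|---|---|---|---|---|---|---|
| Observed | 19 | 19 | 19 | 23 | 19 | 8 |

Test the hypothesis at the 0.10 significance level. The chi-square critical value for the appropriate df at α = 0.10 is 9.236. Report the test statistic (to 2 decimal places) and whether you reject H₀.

Expected counts E_i = n·p_i: 107×0.16 = 17.12, 107×0.23 = 24.61, 107×0.10 = 10.7, 107×0.18 = 19.26, 107×0.19 = 20.33, 107×0.14 = 14.98.
A: (19 − 17.12)²/17.12 = 3.5344/17.12 = 0.206
B: (19 − 24.61)²/24.61 = 31.4721/24.61 = 1.279
C: (19 − 10.7)²/10.7 = 68.89/10.7 = 6.438
D: (23 − 19.26)²/19.26 = 13.9876/19.26 = 0.726
E: (19 − 20.33)²/20.33 = 1.7689/20.33 = 0.087
F: (8 − 14.98)²/14.98 = 48.7204/14.98 = 3.252
Sum = 11.99
df = 5. Since 11.99 > 9.236, we reject H₀.

11.99; reject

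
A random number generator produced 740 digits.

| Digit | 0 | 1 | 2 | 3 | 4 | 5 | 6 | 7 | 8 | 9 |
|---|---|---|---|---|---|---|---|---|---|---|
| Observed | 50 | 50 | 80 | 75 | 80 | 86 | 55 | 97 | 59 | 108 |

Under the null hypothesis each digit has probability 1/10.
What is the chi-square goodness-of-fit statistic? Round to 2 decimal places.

49.19

Under H₀ each category has probability 1/10, so each expected count is 740/10 = 74.
0: (50 − 74)²/74 = 576/74 = 7.784
1: (50 − 74)²/74 = 576/74 = 7.784
2: (80 − 74)²/74 = 36/74 = 0.486
3: (75 − 74)²/74 = 1/74 = 0.014
4: (80 − 74)²/74 = 36/74 = 0.486
5: (86 − 74)²/74 = 144/74 = 1.946
6: (55 − 74)²/74 = 361/74 = 4.878
7: (97 − 74)²/74 = 529/74 = 7.149
8: (59 − 74)²/74 = 225/74 = 3.041
9: (108 − 74)²/74 = 1156/74 = 15.622
Sum = 49.19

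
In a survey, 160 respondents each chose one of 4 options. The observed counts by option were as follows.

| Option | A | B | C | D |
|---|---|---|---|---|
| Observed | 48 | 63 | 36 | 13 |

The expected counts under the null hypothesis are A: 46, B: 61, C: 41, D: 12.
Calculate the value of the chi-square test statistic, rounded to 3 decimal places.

0.846

χ² = (48−46)²/46 + (63−61)²/61 + (36−41)²/41 + (13−12)²/12
   = 0.0870 + 0.0656 + 0.6098 + 0.0833
Sum = 0.846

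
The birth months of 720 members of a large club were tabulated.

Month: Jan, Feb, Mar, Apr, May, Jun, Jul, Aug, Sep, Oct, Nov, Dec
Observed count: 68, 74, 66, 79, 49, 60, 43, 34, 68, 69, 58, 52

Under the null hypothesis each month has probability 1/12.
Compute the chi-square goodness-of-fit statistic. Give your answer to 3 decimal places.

32.600

Under H₀ each category has probability 1/12, so each expected count is 720/12 = 60.
Jan: (68 − 60)²/60 = 64/60 = 1.0667
Feb: (74 − 60)²/60 = 196/60 = 3.2667
Mar: (66 − 60)²/60 = 36/60 = 0.6000
Apr: (79 − 60)²/60 = 361/60 = 6.0167
May: (49 − 60)²/60 = 121/60 = 2.0167
Jun: (60 − 60)²/60 = 0/60 = 0.0000
Jul: (43 − 60)²/60 = 289/60 = 4.8167
Aug: (34 − 60)²/60 = 676/60 = 11.2667
Sep: (68 − 60)²/60 = 64/60 = 1.0667
Oct: (69 − 60)²/60 = 81/60 = 1.3500
Nov: (58 − 60)²/60 = 4/60 = 0.0667
Dec: (52 − 60)²/60 = 64/60 = 1.0667
Sum = 32.600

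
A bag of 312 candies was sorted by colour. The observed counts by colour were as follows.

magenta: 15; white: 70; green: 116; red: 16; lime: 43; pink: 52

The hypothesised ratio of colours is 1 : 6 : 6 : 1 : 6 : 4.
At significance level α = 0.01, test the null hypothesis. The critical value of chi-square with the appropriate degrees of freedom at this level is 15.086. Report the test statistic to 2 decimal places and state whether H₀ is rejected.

36.04; reject

Ratio total = 24. Expected counts: 312×1/24 = 13, 312×6/24 = 78, 312×6/24 = 78, 312×1/24 = 13, 312×6/24 = 78, 312×4/24 = 52.
magenta: (15 − 13)²/13 = 4/13 = 0.308
white: (70 − 78)²/78 = 64/78 = 0.821
green: (116 − 78)²/78 = 1444/78 = 18.513
red: (16 − 13)²/13 = 9/13 = 0.692
lime: (43 − 78)²/78 = 1225/78 = 15.705
pink: (52 − 52)²/52 = 0/52 = 0.000
Sum = 36.04
df = 5. Since 36.04 > 15.086, we reject H₀.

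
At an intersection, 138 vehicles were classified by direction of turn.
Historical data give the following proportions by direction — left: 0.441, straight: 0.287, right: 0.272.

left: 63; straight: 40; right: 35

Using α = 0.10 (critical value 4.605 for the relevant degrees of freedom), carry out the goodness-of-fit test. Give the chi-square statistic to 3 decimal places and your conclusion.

0.251; do not reject

Expected counts E_i = n·p_i: 138×0.441 = 60.858, 138×0.287 = 39.606, 138×0.272 = 37.536.
cat           O        E   (O−E)²/E
left         63   60.858     0.0754
straight     40   39.606     0.0039
right        35   37.536     0.1713
Sum = 0.251
df = 2. Since 0.251 < 4.605, we do not reject H₀.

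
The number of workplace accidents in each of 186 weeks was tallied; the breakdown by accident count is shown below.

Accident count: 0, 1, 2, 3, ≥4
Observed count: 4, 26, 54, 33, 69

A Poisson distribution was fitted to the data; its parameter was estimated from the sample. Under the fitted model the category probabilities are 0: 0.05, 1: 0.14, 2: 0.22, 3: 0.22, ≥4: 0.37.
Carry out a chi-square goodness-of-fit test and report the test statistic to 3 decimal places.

8.735

Expected counts E_i = n·p_i: 186×0.05 = 9.3, 186×0.14 = 26.04, 186×0.22 = 40.92, 186×0.22 = 40.92, 186×0.37 = 68.82.
χ² = (4−9.3)²/9.3 + (26−26.04)²/26.04 + (54−40.92)²/40.92 + (33−40.92)²/40.92 + (69−68.82)²/68.82
   = 3.0204 + 0.0001 + 4.1810 + 1.5329 + 0.0005
Sum = 8.735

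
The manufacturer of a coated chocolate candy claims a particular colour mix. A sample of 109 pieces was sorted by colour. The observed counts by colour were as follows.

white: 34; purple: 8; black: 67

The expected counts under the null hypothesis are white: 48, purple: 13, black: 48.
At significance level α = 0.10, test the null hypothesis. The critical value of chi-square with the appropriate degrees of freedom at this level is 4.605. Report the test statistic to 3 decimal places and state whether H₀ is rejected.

13.527; reject

white: (34 − 48)²/48 = 196/48 = 4.0833
purple: (8 − 13)²/13 = 25/13 = 1.9231
black: (67 − 48)²/48 = 361/48 = 7.5208
Sum = 13.527
df = 2. Since 13.527 > 4.605, we reject H₀.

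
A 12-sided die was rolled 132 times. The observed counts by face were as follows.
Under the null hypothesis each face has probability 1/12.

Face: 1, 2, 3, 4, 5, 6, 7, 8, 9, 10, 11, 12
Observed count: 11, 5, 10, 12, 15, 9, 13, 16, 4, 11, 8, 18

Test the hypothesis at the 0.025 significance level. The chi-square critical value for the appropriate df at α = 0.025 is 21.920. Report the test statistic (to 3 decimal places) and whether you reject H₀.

Under H₀ each category has probability 1/12, so each expected count is 132/12 = 11.
χ² = (11−11)²/11 + (5−11)²/11 + (10−11)²/11 + (12−11)²/11 + (15−11)²/11 + (9−11)²/11 + (13−11)²/11 + (16−11)²/11 + (4−11)²/11 + (11−11)²/11 + (8−11)²/11 + (18−11)²/11
   = 0.0000 + 3.2727 + 0.0909 + 0.0909 + 1.4545 + 0.3636 + 0.3636 + 2.2727 + 4.4545 + 0.0000 + 0.8182 + 4.4545
Sum = 17.636
df = 11. Since 17.636 < 21.920, we do not reject H₀.

17.636; do not reject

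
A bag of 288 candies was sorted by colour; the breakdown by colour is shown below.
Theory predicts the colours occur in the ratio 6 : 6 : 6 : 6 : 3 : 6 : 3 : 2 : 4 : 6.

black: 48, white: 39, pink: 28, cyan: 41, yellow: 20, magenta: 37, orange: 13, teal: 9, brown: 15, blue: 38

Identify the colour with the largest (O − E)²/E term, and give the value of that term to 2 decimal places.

Ratio total = 48. Expected counts: 288×6/48 = 36, 288×6/48 = 36, 288×6/48 = 36, 288×6/48 = 36, 288×3/48 = 18, 288×6/48 = 36, 288×3/48 = 18, 288×2/48 = 12, 288×4/48 = 24, 288×6/48 = 36.
black: (48 − 36)²/36 = 144/36 = 4.000
white: (39 − 36)²/36 = 9/36 = 0.250
pink: (28 − 36)²/36 = 64/36 = 1.778
cyan: (41 − 36)²/36 = 25/36 = 0.694
yellow: (20 − 18)²/18 = 4/18 = 0.222
magenta: (37 − 36)²/36 = 1/36 = 0.028
orange: (13 − 18)²/18 = 25/18 = 1.389
teal: (9 − 12)²/12 = 9/12 = 0.750
brown: (15 − 24)²/24 = 81/24 = 3.375
blue: (38 − 36)²/36 = 4/36 = 0.111
The largest term is for black: 4.00.

black, 4.00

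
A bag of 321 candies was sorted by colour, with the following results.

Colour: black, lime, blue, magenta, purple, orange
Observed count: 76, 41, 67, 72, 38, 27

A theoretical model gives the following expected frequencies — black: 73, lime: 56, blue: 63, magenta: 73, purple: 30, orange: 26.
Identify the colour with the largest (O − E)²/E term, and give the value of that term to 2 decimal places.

lime, 4.02

cat          O        E   (O−E)²/E
black       76       73      0.123
lime        41       56      4.018
blue        67       63      0.254
magenta     72       73      0.014
purple      38       30      2.133
orange      27       26      0.038
The largest term is for lime: 4.02.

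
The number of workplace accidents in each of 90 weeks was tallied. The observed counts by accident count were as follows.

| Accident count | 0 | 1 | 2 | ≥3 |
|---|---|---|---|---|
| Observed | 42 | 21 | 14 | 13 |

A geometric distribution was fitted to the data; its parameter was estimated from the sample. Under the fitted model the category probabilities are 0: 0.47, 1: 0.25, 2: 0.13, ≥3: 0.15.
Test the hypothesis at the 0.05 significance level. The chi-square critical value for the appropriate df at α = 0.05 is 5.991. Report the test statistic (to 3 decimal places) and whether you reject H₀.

Expected counts E_i = n·p_i: 90×0.47 = 42.3, 90×0.25 = 22.5, 90×0.13 = 11.7, 90×0.15 = 13.5.
χ² = (42−42.3)²/42.3 + (21−22.5)²/22.5 + (14−11.7)²/11.7 + (13−13.5)²/13.5
   = 0.0021 + 0.1000 + 0.4521 + 0.0185
Sum = 0.573
df = 2. Since 0.573 < 5.991, we do not reject H₀.

0.573; do not reject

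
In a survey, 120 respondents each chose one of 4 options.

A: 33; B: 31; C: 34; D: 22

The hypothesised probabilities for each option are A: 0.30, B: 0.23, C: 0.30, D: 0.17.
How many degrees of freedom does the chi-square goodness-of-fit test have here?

3

There are k = 4 categories and no parameters were estimated from the data, so df = 4 − 1 = 3.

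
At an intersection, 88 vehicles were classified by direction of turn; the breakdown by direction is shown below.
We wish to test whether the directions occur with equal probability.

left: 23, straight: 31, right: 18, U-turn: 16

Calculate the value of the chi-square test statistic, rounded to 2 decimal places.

6.09

Under H₀ each category has probability 1/4, so each expected count is 88/4 = 22.
left: (23 − 22)²/22 = 1/22 = 0.045
straight: (31 − 22)²/22 = 81/22 = 3.682
right: (18 − 22)²/22 = 16/22 = 0.727
U-turn: (16 − 22)²/22 = 36/22 = 1.636
Sum = 6.09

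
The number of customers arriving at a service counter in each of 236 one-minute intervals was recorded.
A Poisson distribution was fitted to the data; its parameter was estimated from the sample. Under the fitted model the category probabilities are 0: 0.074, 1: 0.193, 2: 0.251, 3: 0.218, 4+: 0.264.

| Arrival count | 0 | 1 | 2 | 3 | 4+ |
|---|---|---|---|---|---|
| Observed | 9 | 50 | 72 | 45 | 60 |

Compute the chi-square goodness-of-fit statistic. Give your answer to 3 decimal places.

8.181

Expected counts E_i = n·p_i: 236×0.074 = 17.464, 236×0.193 = 45.548, 236×0.251 = 59.236, 236×0.218 = 51.448, 236×0.264 = 62.304.
0: (9 − 17.464)²/17.464 = 71.639296/17.464 = 4.1021
1: (50 − 45.548)²/45.548 = 19.820304/45.548 = 0.4352
2: (72 − 59.236)²/59.236 = 162.919696/59.236 = 2.7503
3: (45 − 51.448)²/51.448 = 41.576704/51.448 = 0.8081
4+: (60 − 62.304)²/62.304 = 5.308416/62.304 = 0.0852
Sum = 8.181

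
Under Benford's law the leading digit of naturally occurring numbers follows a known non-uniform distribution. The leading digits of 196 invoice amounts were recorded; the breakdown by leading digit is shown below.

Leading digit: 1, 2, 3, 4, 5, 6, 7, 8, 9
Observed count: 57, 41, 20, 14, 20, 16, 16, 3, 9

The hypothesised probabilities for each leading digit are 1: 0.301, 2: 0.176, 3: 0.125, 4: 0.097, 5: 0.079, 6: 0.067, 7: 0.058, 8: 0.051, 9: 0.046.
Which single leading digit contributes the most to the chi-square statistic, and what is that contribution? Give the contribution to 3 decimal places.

Expected counts E_i = n·p_i: 196×0.301 = 58.996, 196×0.176 = 34.496, 196×0.125 = 24.5, 196×0.097 = 19.012, 196×0.079 = 15.484, 196×0.067 = 13.132, 196×0.058 = 11.368, 196×0.051 = 9.996, 196×0.046 = 9.016.
χ² = (57−58.996)²/58.996 + (41−34.496)²/34.496 + (20−24.5)²/24.5 + (14−19.012)²/19.012 + (20−15.484)²/15.484 + (16−13.132)²/13.132 + (16−11.368)²/11.368 + (3−9.996)²/9.996 + (9−9.016)²/9.016
   = 0.0675 + 1.2263 + 0.8265 + 1.3213 + 1.3171 + 0.6264 + 1.8874 + 4.8964 + 0.0000
The largest term is for 8: 4.896.

8, 4.896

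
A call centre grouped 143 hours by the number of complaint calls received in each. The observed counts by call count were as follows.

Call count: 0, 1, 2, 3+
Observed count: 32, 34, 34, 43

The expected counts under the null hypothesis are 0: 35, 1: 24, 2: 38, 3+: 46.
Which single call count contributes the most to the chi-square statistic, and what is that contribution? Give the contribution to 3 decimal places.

1, 4.167

cat         O        E   (O−E)²/E
0          32       35     0.2571
1          34       24     4.1667
2          34       38     0.4211
3+         43       46     0.1957
The largest term is for 1: 4.167.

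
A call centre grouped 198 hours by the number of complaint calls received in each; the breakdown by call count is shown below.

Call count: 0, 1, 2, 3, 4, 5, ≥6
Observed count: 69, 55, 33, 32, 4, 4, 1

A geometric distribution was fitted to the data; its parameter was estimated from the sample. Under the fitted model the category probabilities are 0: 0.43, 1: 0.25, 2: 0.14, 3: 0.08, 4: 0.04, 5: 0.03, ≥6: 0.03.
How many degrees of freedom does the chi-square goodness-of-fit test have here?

There are k = 7 categories and 1 parameter estimated from the data, so df = 7 − 1 − 1 = 5.

5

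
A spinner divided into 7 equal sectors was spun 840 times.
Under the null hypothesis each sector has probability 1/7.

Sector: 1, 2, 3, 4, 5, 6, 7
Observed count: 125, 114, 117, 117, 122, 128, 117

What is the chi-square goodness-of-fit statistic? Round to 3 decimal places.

1.300

Expected count for each of the 7 categories: 840/7 = 120.
cat         O        E   (O−E)²/E
1         125      120     0.2083
2         114      120     0.3000
3         117      120     0.0750
4         117      120     0.0750
5         122      120     0.0333
6         128      120     0.5333
7         117      120     0.0750
Sum = 1.300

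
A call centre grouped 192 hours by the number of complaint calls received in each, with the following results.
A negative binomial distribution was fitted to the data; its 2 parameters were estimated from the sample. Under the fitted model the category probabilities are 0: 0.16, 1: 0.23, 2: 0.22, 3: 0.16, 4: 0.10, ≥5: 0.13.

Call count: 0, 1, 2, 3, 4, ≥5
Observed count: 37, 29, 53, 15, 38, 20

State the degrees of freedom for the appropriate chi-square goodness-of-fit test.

3

There are k = 6 categories and 2 parameters estimated from the data, so df = 6 − 1 − 2 = 3.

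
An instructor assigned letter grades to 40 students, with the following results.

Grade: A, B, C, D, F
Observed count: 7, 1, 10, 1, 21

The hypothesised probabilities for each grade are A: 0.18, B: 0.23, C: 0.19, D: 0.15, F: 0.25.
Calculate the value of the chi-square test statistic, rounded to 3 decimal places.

Expected counts E_i = n·p_i: 40×0.18 = 7.2, 40×0.23 = 9.2, 40×0.19 = 7.6, 40×0.15 = 6, 40×0.25 = 10.
χ² = (7−7.2)²/7.2 + (1−9.2)²/9.2 + (10−7.6)²/7.6 + (1−6)²/6 + (21−10)²/10
   = 0.0056 + 7.3087 + 0.7579 + 4.1667 + 12.1000
Sum = 24.339

24.339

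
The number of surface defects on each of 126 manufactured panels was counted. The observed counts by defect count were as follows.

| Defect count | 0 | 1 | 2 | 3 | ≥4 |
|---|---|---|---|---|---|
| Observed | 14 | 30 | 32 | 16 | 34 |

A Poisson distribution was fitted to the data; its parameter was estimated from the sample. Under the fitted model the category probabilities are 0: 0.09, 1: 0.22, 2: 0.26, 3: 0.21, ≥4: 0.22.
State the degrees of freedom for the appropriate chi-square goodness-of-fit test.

There are k = 5 categories and 1 parameter estimated from the data, so df = 5 − 1 − 1 = 3.

3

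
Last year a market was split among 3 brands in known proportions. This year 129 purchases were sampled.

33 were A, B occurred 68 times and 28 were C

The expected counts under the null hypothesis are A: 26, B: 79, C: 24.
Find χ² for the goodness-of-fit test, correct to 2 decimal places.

χ² = (33−26)²/26 + (68−79)²/79 + (28−24)²/24
   = 1.885 + 1.532 + 0.667
Sum = 4.08

4.08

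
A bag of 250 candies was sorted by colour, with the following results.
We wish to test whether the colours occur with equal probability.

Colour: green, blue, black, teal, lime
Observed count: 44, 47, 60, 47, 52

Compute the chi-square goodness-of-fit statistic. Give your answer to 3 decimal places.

3.160

Expected count for each of the 5 categories: 250/5 = 50.
χ² = (44−50)²/50 + (47−50)²/50 + (60−50)²/50 + (47−50)²/50 + (52−50)²/50
   = 0.7200 + 0.1800 + 2.0000 + 0.1800 + 0.0800
Sum = 3.160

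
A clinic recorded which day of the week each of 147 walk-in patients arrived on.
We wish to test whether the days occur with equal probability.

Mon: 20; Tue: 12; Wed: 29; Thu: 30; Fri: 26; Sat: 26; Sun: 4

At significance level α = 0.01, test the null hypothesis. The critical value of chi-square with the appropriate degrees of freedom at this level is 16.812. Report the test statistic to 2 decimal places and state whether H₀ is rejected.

26.95; reject

Under H₀ each category has probability 1/7, so each expected count is 147/7 = 21.
Mon: (20 − 21)²/21 = 1/21 = 0.048
Tue: (12 − 21)²/21 = 81/21 = 3.857
Wed: (29 − 21)²/21 = 64/21 = 3.048
Thu: (30 − 21)²/21 = 81/21 = 3.857
Fri: (26 − 21)²/21 = 25/21 = 1.190
Sat: (26 − 21)²/21 = 25/21 = 1.190
Sun: (4 − 21)²/21 = 289/21 = 13.762
Sum = 26.95
df = 6. Since 26.95 > 16.812, we reject H₀.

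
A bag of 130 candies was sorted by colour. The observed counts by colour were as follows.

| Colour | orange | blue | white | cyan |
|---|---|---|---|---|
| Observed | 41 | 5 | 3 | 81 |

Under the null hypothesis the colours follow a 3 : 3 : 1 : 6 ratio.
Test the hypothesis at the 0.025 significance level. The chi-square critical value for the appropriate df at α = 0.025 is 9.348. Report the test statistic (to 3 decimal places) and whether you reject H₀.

37.117; reject

Ratio total = 13. Expected counts: 130×3/13 = 30, 130×3/13 = 30, 130×1/13 = 10, 130×6/13 = 60.
orange: (41 − 30)²/30 = 121/30 = 4.0333
blue: (5 − 30)²/30 = 625/30 = 20.8333
white: (3 − 10)²/10 = 49/10 = 4.9000
cyan: (81 − 60)²/60 = 441/60 = 7.3500
Sum = 37.117
df = 3. Since 37.117 > 9.348, we reject H₀.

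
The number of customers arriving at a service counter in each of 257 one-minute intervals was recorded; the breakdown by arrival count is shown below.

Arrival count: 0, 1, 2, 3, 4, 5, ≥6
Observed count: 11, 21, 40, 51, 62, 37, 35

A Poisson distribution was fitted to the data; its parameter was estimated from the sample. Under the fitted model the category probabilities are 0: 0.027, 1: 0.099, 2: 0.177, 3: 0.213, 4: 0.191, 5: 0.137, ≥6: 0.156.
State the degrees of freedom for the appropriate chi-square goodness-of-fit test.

5

There are k = 7 categories and 1 parameter estimated from the data, so df = 7 − 1 − 1 = 5.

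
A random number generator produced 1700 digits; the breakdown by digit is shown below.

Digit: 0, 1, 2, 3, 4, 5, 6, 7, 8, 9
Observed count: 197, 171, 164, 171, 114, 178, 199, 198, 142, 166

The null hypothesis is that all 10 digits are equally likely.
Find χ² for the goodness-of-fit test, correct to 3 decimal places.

Expected count for each of the 10 categories: 1700/10 = 170.
χ² = (197−170)²/170 + (171−170)²/170 + (164−170)²/170 + (171−170)²/170 + (114−170)²/170 + (178−170)²/170 + (199−170)²/170 + (198−170)²/170 + (142−170)²/170 + (166−170)²/170
   = 4.2882 + 0.0059 + 0.2118 + 0.0059 + 18.4471 + 0.3765 + 4.9471 + 4.6118 + 4.6118 + 0.0941
Sum = 37.600

37.600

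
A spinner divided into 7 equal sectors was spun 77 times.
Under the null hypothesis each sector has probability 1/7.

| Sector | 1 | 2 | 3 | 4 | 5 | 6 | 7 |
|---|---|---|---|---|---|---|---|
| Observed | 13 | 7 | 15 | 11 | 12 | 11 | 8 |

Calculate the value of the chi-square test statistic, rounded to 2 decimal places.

Expected count for each of the 7 categories: 77/7 = 11.
1: (13 − 11)²/11 = 4/11 = 0.364
2: (7 − 11)²/11 = 16/11 = 1.455
3: (15 − 11)²/11 = 16/11 = 1.455
4: (11 − 11)²/11 = 0/11 = 0.000
5: (12 − 11)²/11 = 1/11 = 0.091
6: (11 − 11)²/11 = 0/11 = 0.000
7: (8 − 11)²/11 = 9/11 = 0.818
Sum = 4.18

4.18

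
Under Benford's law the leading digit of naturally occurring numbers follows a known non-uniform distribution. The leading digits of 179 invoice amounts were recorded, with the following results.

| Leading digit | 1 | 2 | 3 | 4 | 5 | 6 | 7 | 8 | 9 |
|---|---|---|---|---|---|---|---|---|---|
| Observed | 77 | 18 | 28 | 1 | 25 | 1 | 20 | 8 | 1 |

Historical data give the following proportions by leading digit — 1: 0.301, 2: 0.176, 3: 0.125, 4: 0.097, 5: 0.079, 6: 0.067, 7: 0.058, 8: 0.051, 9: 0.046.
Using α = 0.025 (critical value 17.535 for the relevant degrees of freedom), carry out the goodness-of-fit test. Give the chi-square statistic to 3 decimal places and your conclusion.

66.365; reject

Expected counts E_i = n·p_i: 179×0.301 = 53.879, 179×0.176 = 31.504, 179×0.125 = 22.375, 179×0.097 = 17.363, 179×0.079 = 14.141, 179×0.067 = 11.993, 179×0.058 = 10.382, 179×0.051 = 9.129, 179×0.046 = 8.234.
χ² = (77−53.879)²/53.879 + (18−31.504)²/31.504 + (28−22.375)²/22.375 + (1−17.363)²/17.363 + (25−14.141)²/14.141 + (1−11.993)²/11.993 + (20−10.382)²/10.382 + (8−9.129)²/9.129 + (1−8.234)²/8.234
   = 9.9219 + 5.7884 + 1.4141 + 15.4206 + 8.3387 + 10.0764 + 8.9102 + 0.1396 + 6.3554
Sum = 66.365
df = 8. Since 66.365 > 17.535, we reject H₀.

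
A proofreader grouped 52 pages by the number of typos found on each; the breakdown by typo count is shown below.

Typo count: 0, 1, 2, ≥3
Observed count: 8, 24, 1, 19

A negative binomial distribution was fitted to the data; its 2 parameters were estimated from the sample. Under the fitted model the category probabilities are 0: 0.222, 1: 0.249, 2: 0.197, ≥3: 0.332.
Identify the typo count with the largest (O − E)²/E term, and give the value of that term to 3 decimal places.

Expected counts E_i = n·p_i: 52×0.222 = 11.544, 52×0.249 = 12.948, 52×0.197 = 10.244, 52×0.332 = 17.264.
cat         O        E   (O−E)²/E
0           8   11.544     1.0880
1          24   12.948     9.4336
2           1   10.244     8.3416
≥3         19   17.264     0.1746
The largest term is for 1: 9.434.

1, 9.434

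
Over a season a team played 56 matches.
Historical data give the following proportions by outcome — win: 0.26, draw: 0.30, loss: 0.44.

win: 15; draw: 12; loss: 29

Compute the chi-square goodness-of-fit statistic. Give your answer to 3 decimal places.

Expected counts E_i = n·p_i: 56×0.26 = 14.56, 56×0.30 = 16.8, 56×0.44 = 24.64.
win: (15 − 14.56)²/14.56 = 0.1936/14.56 = 0.0133
draw: (12 − 16.8)²/16.8 = 23.04/16.8 = 1.3714
loss: (29 − 24.64)²/24.64 = 19.0096/24.64 = 0.7715
Sum = 2.156

2.156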